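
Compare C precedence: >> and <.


'>>' is shift (level 8); '<' is relational (level 7)
Higher level binds tighter
'>>' has higher precedence than '<'


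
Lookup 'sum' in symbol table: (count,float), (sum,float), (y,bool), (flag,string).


Lookup 'sum' → type float


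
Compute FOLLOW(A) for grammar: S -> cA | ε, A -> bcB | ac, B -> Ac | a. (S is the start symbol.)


$ ∈ FOLLOW(S). For each A -> αBβ: add FIRST(β)\{ε} to FOLLOW(B); if β nullable, add FOLLOW(A).
FOLLOW(A) = {$, c}


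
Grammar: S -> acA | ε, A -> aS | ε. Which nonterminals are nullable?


A nonterminal is nullable iff some alternative derives ε (directly, or every symbol in it is nullable)
Nullable: {A, S}


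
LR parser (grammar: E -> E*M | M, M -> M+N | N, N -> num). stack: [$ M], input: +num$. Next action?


shift '+' to continue M -> M+N
Action: shift


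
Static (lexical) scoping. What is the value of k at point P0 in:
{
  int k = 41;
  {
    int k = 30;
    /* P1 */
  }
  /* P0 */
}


k declared in the same block as P0
k = 41


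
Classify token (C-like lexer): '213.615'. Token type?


Pattern: digits with a decimal point
Type: FLOAT_LITERAL


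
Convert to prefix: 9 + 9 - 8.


left-to-right (same/higher precedence on left): tree is (- (+ 9 9) 8)
Prefix: - + 9 9 8


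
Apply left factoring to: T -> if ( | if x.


Common prefix: 'if'
Factored: T -> if T', T' -> ( | x


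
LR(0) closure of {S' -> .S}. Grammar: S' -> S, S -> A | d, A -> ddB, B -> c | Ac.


Start: S' -> .S
For each item with dot before a nonterminal B, add B -> .γ for every B-production
Closure: [S' -> .S, S -> .A, S -> .d, A -> .ddB]


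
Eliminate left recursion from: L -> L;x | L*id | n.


Left-recursive alternatives: L;x, L*id; non-recursive: n
Introduce L': L -> nL', L' -> ;xL' | *idL' | ε


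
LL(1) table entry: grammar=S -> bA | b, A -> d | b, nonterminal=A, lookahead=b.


For [A, b]: 'b' ∈ FIRST(b)
Entry: A -> b


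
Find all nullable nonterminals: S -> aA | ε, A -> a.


A nonterminal is nullable iff some alternative derives ε (directly, or every symbol in it is nullable)
Nullable: {S}


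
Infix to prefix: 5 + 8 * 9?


'*' binds tighter: tree is (+ 5 (* 8 9))
Prefix: + 5 * 8 9


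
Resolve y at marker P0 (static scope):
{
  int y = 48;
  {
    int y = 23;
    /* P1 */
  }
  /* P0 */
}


y declared in the same block as P0
y = 48


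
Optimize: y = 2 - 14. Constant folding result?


2 - 14 = -12 at compile time
Optimized: y = -12


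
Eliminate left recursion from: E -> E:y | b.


Left-recursive alternatives: E:y; non-recursive: b
Introduce E': E -> bE', E' -> :yE' | ε


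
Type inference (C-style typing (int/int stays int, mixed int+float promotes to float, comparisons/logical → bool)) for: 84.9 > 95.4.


Operand types: float > float
Rule: comparison yields bool
Result type: bool


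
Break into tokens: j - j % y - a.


Scan left to right, longest-match per lexeme
Tokens: ID(j), OP(-), ID(j), OP(%), ID(y), OP(-), ID(a)


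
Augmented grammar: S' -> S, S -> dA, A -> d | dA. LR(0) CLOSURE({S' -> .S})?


Start: S' -> .S
For each item with dot before a nonterminal B, add B -> .γ for every B-production
Closure: [S' -> .S, S -> .dA]


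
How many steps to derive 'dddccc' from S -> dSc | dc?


Derivation: S => dSc => ddScc => dddccc
Steps: 3


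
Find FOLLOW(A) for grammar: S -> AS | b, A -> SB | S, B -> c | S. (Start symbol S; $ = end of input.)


$ ∈ FOLLOW(S). For each A -> αBβ: add FIRST(β)\{ε} to FOLLOW(B); if β nullable, add FOLLOW(A).
FOLLOW(A) = {b}


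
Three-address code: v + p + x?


Break into single-operator statements:
t1 = v + p
t2 = t1 + x


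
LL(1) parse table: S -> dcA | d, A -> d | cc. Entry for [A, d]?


For [A, d]: 'd' ∈ FIRST(d)
Entry: A -> d


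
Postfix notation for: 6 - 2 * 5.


* has higher precedence, evaluate 2*5 first
Postfix: 6 2 5 * -


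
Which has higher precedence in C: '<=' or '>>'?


'>>' is shift (level 8); '<=' is relational (level 7)
Higher level binds tighter
'>>' has higher precedence than '<='


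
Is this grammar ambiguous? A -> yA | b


right-linear, alternatives start with distinct terminals 'y' vs 'b': unique leftmost derivation
Unambiguous


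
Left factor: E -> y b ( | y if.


Common prefix: 'y'
Factored: E -> y E', E' -> b ( | if


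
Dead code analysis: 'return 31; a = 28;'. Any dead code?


statement follows a return and is unreachable
Dead: 'a = 28'


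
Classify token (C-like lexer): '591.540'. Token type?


Pattern: digits with a decimal point
Type: FLOAT_LITERAL


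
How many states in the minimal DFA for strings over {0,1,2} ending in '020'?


Track the longest suffix of input matching a prefix of '020': 4 classes (prefixes of length 0..3)
Minimal DFA: 4 states


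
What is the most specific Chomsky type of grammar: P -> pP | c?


Right-linear: every RHS is a terminal or a terminal followed by one nonterminal
Classification: Type 3 (Regular)


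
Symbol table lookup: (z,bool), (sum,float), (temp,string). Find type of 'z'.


Lookup 'z' → type bool


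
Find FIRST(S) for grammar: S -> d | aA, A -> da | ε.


Per alternative of S: FIRST(d) = {d}; FIRST(aA) = {a}
FIRST(S) = {a, d}


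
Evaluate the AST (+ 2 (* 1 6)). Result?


Evaluate inner: (* 1 6) = 6
Evaluate root: (+ 2 6) = 8
Result: 8


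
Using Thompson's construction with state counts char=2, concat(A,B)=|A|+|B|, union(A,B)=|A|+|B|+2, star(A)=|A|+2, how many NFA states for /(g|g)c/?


Syntax tree has 3 char leaf(s), 1 union(s), 0 star(s)
chars contribute 3×2 = 6; each union adds +2; each star adds +2
Total: 6 + 2 + 0 = 8 states


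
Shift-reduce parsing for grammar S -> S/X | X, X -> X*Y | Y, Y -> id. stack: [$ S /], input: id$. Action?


no handle ('S/' is not any RHS); shift 'id'
Action: shift


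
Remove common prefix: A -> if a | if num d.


Common prefix: 'if'
Factored: A -> if A', A' -> a | num d


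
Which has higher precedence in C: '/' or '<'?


'/' is multiplicative (level 10); '<' is relational (level 7)
Higher level binds tighter
'/' has higher precedence than '<'


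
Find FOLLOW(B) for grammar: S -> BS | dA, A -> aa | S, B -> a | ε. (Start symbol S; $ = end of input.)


$ ∈ FOLLOW(S). For each A -> αBβ: add FIRST(β)\{ε} to FOLLOW(B); if β nullable, add FOLLOW(A).
FOLLOW(B) = {a, d}


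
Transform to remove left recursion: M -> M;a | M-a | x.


Left-recursive alternatives: M;a, M-a; non-recursive: x
Introduce M': M -> xM', M' -> ;aM' | -aM' | ε


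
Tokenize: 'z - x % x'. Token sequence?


Scan left to right, longest-match per lexeme
Tokens: ID(z), OP(-), ID(x), OP(%), ID(x)


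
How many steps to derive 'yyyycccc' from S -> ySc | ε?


Derivation: S => ySc => yyScc => yyySccc => yyyyScccc => yyyycccc
Steps: 5


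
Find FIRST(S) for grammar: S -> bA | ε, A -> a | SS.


Per alternative of S: FIRST(bA) = {b}; FIRST(ε) = {ε}
FIRST(S) = {b, ε}


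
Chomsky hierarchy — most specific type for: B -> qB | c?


Right-linear: every RHS is a terminal or a terminal followed by one nonterminal
Classification: Type 3 (Regular)


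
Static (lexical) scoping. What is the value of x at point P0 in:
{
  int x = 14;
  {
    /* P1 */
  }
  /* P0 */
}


x declared in the same block as P0
x = 14


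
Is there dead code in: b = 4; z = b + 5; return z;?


b is read by z's definition; z is returned
No dead code


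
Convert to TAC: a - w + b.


Break into single-operator statements:
t1 = a - w
t2 = t1 + b


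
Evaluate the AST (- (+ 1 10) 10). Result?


Evaluate inner: (+ 1 10) = 11
Evaluate root: (- 11 10) = 1
Result: 1


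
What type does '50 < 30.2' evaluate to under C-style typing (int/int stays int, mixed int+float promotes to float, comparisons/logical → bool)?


Operand types: int < float
Rule: comparison yields bool
Result type: bool


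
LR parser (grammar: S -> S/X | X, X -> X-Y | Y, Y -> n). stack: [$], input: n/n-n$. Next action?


no handle on stack; shift 'n'
Action: shift


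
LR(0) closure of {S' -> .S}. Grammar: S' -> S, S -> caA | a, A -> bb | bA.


Start: S' -> .S
For each item with dot before a nonterminal B, add B -> .γ for every B-production
Closure: [S' -> .S, S -> .caA, S -> .a]


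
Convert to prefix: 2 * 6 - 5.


left-to-right (same/higher precedence on left): tree is (- (* 2 6) 5)
Prefix: - * 2 6 5


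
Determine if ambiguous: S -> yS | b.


right-linear, alternatives start with distinct terminals 'y' vs 'b': unique leftmost derivation
Unambiguous


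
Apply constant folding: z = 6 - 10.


6 - 10 = -4 at compile time
Optimized: z = -4


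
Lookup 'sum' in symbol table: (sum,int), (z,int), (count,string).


Lookup 'sum' → type int


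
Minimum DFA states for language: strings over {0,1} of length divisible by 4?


Track length mod 4: states 0..3, accept at 0
Minimal DFA: 4 states


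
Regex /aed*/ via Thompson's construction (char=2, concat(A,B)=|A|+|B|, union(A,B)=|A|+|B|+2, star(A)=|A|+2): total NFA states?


Syntax tree has 3 char leaf(s), 0 union(s), 1 star(s)
chars contribute 3×2 = 6; each union adds +2; each star adds +2
Total: 6 + 0 + 2 = 8 states


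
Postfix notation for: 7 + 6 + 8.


Left to right (same or higher precedence on left)
Postfix: 7 6 + 8 +


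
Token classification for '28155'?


Pattern: digits only
Type: INTEGER_LITERAL


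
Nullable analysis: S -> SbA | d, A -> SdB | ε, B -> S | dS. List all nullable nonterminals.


A nonterminal is nullable iff some alternative derives ε (directly, or every symbol in it is nullable)
Nullable: {A}


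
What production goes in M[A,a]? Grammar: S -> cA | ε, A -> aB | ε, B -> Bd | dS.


For [A, a]: 'a' ∈ FIRST(aB)
Entry: A -> aB


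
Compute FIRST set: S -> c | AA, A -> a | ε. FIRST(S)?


Per alternative of S: FIRST(c) = {c}; FIRST(AA) = {a, ε}
FIRST(S) = {a, c, ε}


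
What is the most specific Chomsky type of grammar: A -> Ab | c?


Left-linear: every RHS is a terminal or one nonterminal followed by a terminal
Classification: Type 3 (Regular)


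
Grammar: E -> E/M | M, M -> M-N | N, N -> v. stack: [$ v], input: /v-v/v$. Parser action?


'v' on top is the handle for N -> v
Action: reduce (N -> v)


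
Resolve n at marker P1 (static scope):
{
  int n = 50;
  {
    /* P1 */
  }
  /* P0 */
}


P1's block does not declare n; resolves to the enclosing declaration at depth 0
n = 50


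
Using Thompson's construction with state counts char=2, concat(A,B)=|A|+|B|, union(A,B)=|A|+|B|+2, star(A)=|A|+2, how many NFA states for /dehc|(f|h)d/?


Syntax tree has 7 char leaf(s), 2 union(s), 0 star(s)
chars contribute 7×2 = 14; each union adds +2; each star adds +2
Total: 14 + 4 + 0 = 18 states


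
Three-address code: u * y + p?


Break into single-operator statements:
t1 = u * y
t2 = t1 + p


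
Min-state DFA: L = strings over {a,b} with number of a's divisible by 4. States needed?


Track (count of a) mod 4: states 0..3, accept at 0
Minimal DFA: 4 states


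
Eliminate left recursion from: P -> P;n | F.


Left-recursive alternatives: P;n; non-recursive: F
Introduce P': P -> FP', P' -> ;nP' | ε


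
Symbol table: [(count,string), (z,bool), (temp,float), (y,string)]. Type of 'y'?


Lookup 'y' → type string


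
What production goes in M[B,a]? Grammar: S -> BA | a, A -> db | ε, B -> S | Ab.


For [B, a]: 'a' ∈ FIRST(S)
Entry: B -> S


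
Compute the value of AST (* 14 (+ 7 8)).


Evaluate inner: (+ 7 8) = 15
Evaluate root: (* 14 15) = 210
Result: 210


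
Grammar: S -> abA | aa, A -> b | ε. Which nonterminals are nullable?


A nonterminal is nullable iff some alternative derives ε (directly, or every symbol in it is nullable)
Nullable: {A}


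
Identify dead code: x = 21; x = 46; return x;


first assignment to x is overwritten before any read
Dead: 'x = 21'


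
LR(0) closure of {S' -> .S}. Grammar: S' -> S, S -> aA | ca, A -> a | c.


Start: S' -> .S
For each item with dot before a nonterminal B, add B -> .γ for every B-production
Closure: [S' -> .S, S -> .aA, S -> .ca]


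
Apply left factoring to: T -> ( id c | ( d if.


Common prefix: '('
Factored: T -> ( T', T' -> id c | d if


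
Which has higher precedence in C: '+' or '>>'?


'+' is additive (level 9); '>>' is shift (level 8)
Higher level binds tighter
'+' has higher precedence than '>>'


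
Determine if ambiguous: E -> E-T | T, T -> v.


precedence layered via separate nonterminal T: deterministic
Unambiguous


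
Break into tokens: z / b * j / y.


Scan left to right, longest-match per lexeme
Tokens: ID(z), OP(/), ID(b), OP(*), ID(j), OP(/), ID(y)


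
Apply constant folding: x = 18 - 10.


18 - 10 = 8 at compile time
Optimized: x = 8


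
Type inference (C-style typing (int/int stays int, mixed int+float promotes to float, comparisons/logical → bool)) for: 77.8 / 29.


Operand types: float / int
Rule: mixed int/float promotes to float; int/int stays int
Result type: float


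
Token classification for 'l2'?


Pattern: letter/underscore followed by alphanumerics, not a keyword
Type: IDENTIFIER


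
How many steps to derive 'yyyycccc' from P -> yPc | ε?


Derivation: P => yPc => yyPcc => yyyPccc => yyyyPcccc => yyyycccc
Steps: 5


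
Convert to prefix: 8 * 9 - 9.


left-to-right (same/higher precedence on left): tree is (- (* 8 9) 9)
Prefix: - * 8 9 9


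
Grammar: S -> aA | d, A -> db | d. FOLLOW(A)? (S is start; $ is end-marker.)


$ ∈ FOLLOW(S). For each A -> αBβ: add FIRST(β)\{ε} to FOLLOW(B); if β nullable, add FOLLOW(A).
FOLLOW(A) = {$}


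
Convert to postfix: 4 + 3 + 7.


Left to right (same or higher precedence on left)
Postfix: 4 3 + 7 +


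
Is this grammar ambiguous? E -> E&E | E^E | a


'a&a^a' has two parse trees (no precedence encoded between & and ^)
Ambiguous


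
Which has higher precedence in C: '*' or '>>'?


'*' is multiplicative (level 10); '>>' is shift (level 8)
Higher level binds tighter
'*' has higher precedence than '>>'


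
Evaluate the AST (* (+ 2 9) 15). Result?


Evaluate inner: (+ 2 9) = 11
Evaluate root: (* 11 15) = 165
Result: 165


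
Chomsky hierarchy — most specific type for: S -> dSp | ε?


Single nonterminal LHS, but d^n p^n is not regular
Classification: Type 2 (Context-Free)


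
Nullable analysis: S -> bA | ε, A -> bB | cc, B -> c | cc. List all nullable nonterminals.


A nonterminal is nullable iff some alternative derives ε (directly, or every symbol in it is nullable)
Nullable: {S}


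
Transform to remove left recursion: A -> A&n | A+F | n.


Left-recursive alternatives: A&n, A+F; non-recursive: n
Introduce A': A -> nA', A' -> &nA' | +FA' | ε


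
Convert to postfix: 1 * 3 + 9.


Left to right (same or higher precedence on left)
Postfix: 1 3 * 9 +


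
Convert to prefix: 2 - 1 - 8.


left-to-right (same/higher precedence on left): tree is (- (- 2 1) 8)
Prefix: - - 2 1 8


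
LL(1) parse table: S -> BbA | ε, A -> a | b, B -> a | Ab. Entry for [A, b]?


For [A, b]: 'b' ∈ FIRST(b)
Entry: A -> b


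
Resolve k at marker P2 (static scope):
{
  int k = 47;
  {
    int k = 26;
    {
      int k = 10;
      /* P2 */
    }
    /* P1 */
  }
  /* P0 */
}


k declared in the same block as P2
k = 10


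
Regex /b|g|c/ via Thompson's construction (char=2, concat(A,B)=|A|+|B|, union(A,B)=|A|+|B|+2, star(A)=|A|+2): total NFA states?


Syntax tree has 3 char leaf(s), 2 union(s), 0 star(s)
chars contribute 3×2 = 6; each union adds +2; each star adds +2
Total: 6 + 4 + 0 = 10 states


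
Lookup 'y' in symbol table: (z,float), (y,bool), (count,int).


Lookup 'y' → type bool


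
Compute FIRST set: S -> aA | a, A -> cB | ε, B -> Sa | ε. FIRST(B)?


Per alternative of B: FIRST(Sa) = {a}; FIRST(ε) = {ε}
FIRST(B) = {a, ε}


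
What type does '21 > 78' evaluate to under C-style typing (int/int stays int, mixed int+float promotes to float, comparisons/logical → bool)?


Operand types: int > int
Rule: comparison yields bool
Result type: bool


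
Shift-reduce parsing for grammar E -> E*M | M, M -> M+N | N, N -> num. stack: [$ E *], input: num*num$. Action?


no handle ('E*' is not any RHS); shift 'num'
Action: shift


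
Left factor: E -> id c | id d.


Common prefix: 'id'
Factored: E -> id E', E' -> c | d


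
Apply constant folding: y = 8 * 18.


8 * 18 = 144 at compile time
Optimized: y = 144


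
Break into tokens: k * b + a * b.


Scan left to right, longest-match per lexeme
Tokens: ID(k), OP(*), ID(b), OP(+), ID(a), OP(*), ID(b)


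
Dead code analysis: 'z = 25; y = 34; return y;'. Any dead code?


z is assigned but never read
Dead: 'z = 25'


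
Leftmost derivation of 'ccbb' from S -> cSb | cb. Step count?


Derivation: S => cSb => ccbb
Steps: 2


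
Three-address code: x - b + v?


Break into single-operator statements:
t1 = x - b
t2 = t1 + v


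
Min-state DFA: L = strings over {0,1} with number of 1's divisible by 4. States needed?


Track (count of 1) mod 4: states 0..3, accept at 0
Minimal DFA: 4 states


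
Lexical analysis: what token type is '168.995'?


Pattern: digits with a decimal point
Type: FLOAT_LITERAL


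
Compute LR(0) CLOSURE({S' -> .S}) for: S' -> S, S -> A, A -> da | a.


Start: S' -> .S
For each item with dot before a nonterminal B, add B -> .γ for every B-production
Closure: [S' -> .S, S -> .A, A -> .da, A -> .a]


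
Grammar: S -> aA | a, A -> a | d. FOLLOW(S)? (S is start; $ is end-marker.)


$ ∈ FOLLOW(S). For each A -> αBβ: add FIRST(β)\{ε} to FOLLOW(B); if β nullable, add FOLLOW(A).
FOLLOW(S) = {$}


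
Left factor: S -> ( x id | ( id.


Common prefix: '('
Factored: S -> ( S', S' -> x id | id


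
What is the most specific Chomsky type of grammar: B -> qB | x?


Right-linear: every RHS is a terminal or a terminal followed by one nonterminal
Classification: Type 3 (Regular)


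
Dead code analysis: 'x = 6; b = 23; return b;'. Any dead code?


x is assigned but never read
Dead: 'x = 6'


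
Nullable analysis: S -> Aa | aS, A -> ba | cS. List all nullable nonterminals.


A nonterminal is nullable iff some alternative derives ε (directly, or every symbol in it is nullable)
Nullable: {}


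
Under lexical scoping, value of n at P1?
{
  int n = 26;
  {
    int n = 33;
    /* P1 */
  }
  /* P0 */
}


n declared in the same block as P1
n = 33


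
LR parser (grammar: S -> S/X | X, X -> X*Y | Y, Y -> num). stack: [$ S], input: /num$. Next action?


shift '/' to continue S -> S/X
Action: shift


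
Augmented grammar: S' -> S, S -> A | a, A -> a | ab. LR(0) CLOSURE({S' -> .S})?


Start: S' -> .S
For each item with dot before a nonterminal B, add B -> .γ for every B-production
Closure: [S' -> .S, S -> .A, S -> .a, A -> .a, A -> .ab]


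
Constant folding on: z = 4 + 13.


4 + 13 = 17 at compile time
Optimized: z = 17


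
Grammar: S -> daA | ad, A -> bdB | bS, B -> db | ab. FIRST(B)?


Per alternative of B: FIRST(db) = {d}; FIRST(ab) = {a}
FIRST(B) = {a, d}


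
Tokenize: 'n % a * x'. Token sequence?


Scan left to right, longest-match per lexeme
Tokens: ID(n), OP(%), ID(a), OP(*), ID(x)


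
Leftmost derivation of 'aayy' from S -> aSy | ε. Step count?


Derivation: S => aSy => aaSyy => aayy
Steps: 3


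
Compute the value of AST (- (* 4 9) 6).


Evaluate inner: (* 4 9) = 36
Evaluate root: (- 36 6) = 30
Result: 30


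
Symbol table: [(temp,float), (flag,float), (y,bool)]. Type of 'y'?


Lookup 'y' → type bool


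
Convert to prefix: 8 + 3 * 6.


'*' binds tighter: tree is (+ 8 (* 3 6))
Prefix: + 8 * 3 6


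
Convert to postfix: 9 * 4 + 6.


Left to right (same or higher precedence on left)
Postfix: 9 4 * 6 +


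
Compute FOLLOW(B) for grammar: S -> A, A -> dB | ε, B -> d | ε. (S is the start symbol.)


$ ∈ FOLLOW(S). For each A -> αBβ: add FIRST(β)\{ε} to FOLLOW(B); if β nullable, add FOLLOW(A).
FOLLOW(B) = {$}


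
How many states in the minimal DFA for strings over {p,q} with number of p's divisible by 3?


Track (count of p) mod 3: states 0..2, accept at 0
Minimal DFA: 3 states


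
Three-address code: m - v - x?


Break into single-operator statements:
t1 = m - v
t2 = t1 - x


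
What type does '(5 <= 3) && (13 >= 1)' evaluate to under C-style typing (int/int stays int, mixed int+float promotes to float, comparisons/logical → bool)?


Operand types: bool && bool
Rule: logical operators take bool operands and yield bool
Result type: bool


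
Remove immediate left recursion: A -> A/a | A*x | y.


Left-recursive alternatives: A/a, A*x; non-recursive: y
Introduce A': A -> yA', A' -> /aA' | *xA' | ε


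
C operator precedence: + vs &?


'+' is additive (level 9); '&' is bitwise AND (level 5)
Higher level binds tighter
'+' has higher precedence than '&'


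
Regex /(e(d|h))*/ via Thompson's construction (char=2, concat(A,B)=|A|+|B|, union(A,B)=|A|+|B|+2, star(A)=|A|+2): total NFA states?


Syntax tree has 3 char leaf(s), 1 union(s), 1 star(s)
chars contribute 3×2 = 6; each union adds +2; each star adds +2
Total: 6 + 2 + 2 = 10 states


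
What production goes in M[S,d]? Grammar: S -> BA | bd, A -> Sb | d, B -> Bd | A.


For [S, d]: 'd' ∈ FIRST(BA)
Entry: S -> BA


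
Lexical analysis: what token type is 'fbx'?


Pattern: letter/underscore followed by alphanumerics, not a keyword
Type: IDENTIFIER


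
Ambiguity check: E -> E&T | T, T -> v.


precedence layered via separate nonterminal T: deterministic
Unambiguous


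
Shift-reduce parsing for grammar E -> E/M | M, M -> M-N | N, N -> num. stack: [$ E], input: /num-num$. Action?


shift '/' to continue E -> E/M
Action: shift


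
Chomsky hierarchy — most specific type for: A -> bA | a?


Right-linear: every RHS is a terminal or a terminal followed by one nonterminal
Classification: Type 3 (Regular)


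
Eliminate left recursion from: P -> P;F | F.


Left-recursive alternatives: P;F; non-recursive: F
Introduce P': P -> FP', P' -> ;FP' | ε


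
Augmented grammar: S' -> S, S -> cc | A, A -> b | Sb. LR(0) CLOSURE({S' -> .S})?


Start: S' -> .S
For each item with dot before a nonterminal B, add B -> .γ for every B-production
Closure: [S' -> .S, S -> .cc, S -> .A, A -> .b, A -> .Sb]


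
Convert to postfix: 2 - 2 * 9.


* has higher precedence, evaluate 2*9 first
Postfix: 2 2 9 * -


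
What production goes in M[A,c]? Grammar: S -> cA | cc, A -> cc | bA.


For [A, c]: 'c' ∈ FIRST(cc)
Entry: A -> cc


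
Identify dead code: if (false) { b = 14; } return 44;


condition is constant false, so the whole block is unreachable
Dead: 'if (false) { b = 14; }'


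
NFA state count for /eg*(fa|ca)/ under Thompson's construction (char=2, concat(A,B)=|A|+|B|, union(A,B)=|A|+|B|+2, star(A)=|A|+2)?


Syntax tree has 6 char leaf(s), 1 union(s), 1 star(s)
chars contribute 6×2 = 12; each union adds +2; each star adds +2
Total: 12 + 2 + 2 = 16 states


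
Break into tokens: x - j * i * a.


Scan left to right, longest-match per lexeme
Tokens: ID(x), OP(-), ID(j), OP(*), ID(i), OP(*), ID(a)


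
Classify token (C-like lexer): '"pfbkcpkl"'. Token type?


Pattern: double-quoted sequence
Type: STRING_LITERAL


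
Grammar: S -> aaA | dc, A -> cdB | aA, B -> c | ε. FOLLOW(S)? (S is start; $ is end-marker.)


$ ∈ FOLLOW(S). For each A -> αBβ: add FIRST(β)\{ε} to FOLLOW(B); if β nullable, add FOLLOW(A).
FOLLOW(S) = {$}


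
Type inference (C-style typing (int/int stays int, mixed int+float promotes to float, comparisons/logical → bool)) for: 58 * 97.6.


Operand types: int * float
Rule: mixed int/float promotes to float; int/int stays int
Result type: float


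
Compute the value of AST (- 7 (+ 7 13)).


Evaluate inner: (+ 7 13) = 20
Evaluate root: (- 7 20) = -13
Result: -13


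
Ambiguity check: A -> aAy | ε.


balanced a^n…y^n: each string has a unique parse
Unambiguous


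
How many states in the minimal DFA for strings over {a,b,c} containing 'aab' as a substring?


KMP-style automaton: 3 progress states + 1 absorbing accept = 4
Minimal DFA: 4 states


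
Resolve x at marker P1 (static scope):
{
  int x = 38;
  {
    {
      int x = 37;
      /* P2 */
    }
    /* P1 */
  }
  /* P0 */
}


P1's block does not declare x; resolves to the enclosing declaration at depth 0
x = 38


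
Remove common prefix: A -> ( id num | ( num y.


Common prefix: '('
Factored: A -> ( A', A' -> id num | num y


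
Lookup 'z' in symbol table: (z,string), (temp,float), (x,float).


Lookup 'z' → type string


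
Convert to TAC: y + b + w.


Break into single-operator statements:
t1 = y + b
t2 = t1 + w


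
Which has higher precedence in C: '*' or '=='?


'*' is multiplicative (level 10); '==' is equality (level 6)
Higher level binds tighter
'*' has higher precedence than '=='


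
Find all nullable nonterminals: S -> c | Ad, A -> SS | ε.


A nonterminal is nullable iff some alternative derives ε (directly, or every symbol in it is nullable)
Nullable: {A}


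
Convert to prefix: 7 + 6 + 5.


left-to-right (same/higher precedence on left): tree is (+ (+ 7 6) 5)
Prefix: + + 7 6 5


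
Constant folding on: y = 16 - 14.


16 - 14 = 2 at compile time
Optimized: y = 2


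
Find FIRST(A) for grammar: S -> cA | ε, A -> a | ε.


Per alternative of A: FIRST(a) = {a}; FIRST(ε) = {ε}
FIRST(A) = {a, ε}


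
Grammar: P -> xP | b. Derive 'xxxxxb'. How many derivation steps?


Derivation: P => xP => xxP => xxxP => xxxxP => xxxxxP => xxxxxb
Steps: 6


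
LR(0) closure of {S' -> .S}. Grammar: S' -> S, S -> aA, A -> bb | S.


Start: S' -> .S
For each item with dot before a nonterminal B, add B -> .γ for every B-production
Closure: [S' -> .S, S -> .aA]


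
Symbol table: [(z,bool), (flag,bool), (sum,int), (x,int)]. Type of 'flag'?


Lookup 'flag' → type bool


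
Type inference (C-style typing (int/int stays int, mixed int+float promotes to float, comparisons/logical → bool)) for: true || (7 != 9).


Operand types: bool || bool
Rule: logical operators take bool operands and yield bool
Result type: bool


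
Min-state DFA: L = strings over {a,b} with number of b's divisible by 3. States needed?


Track (count of b) mod 3: states 0..2, accept at 0
Minimal DFA: 3 states


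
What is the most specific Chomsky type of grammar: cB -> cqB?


LHS has context (more than one symbol) and |LHS| ≤ |RHS|
Classification: Type 1 (Context-Sensitive)


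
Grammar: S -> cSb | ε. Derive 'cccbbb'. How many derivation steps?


Derivation: S => cSb => ccSbb => cccSbbb => cccbbb
Steps: 4


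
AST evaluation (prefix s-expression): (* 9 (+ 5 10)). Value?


Evaluate inner: (+ 5 10) = 15
Evaluate root: (* 9 15) = 135
Result: 135


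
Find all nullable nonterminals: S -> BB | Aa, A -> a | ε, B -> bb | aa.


A nonterminal is nullable iff some alternative derives ε (directly, or every symbol in it is nullable)
Nullable: {A}


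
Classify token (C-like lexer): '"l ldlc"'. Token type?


Pattern: double-quoted sequence
Type: STRING_LITERAL


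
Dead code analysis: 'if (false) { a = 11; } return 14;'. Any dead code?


condition is constant false, so the whole block is unreachable
Dead: 'if (false) { a = 11; }'


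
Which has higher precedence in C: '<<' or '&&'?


'<<' is shift (level 8); '&&' is logical AND (level 2)
Higher level binds tighter
'<<' has higher precedence than '&&'


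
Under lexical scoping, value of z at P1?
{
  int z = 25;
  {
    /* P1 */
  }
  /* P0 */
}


P1's block does not declare z; resolves to the enclosing declaration at depth 0
z = 25


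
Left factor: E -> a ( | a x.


Common prefix: 'a'
Factored: E -> a E', E' -> ( | x


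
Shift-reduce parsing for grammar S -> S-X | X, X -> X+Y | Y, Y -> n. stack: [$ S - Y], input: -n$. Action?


'Y' (not preceded by X+) is the handle for X -> Y
Action: reduce (X -> Y)


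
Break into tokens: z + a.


Scan left to right, longest-match per lexeme
Tokens: ID(z), OP(+), ID(a)


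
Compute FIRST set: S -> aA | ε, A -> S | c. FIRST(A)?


Per alternative of A: FIRST(S) = {a, ε}; FIRST(c) = {c}
FIRST(A) = {a, c, ε}


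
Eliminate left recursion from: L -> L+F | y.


Left-recursive alternatives: L+F; non-recursive: y
Introduce L': L -> yL', L' -> +FL' | ε


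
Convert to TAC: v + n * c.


Break into single-operator statements:
t1 = n * c
t2 = v + t1


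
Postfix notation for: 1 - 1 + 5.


Left to right (same or higher precedence on left)
Postfix: 1 1 - 5 +


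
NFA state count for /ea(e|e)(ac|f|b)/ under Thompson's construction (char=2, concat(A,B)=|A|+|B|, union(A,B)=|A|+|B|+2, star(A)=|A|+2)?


Syntax tree has 8 char leaf(s), 3 union(s), 0 star(s)
chars contribute 8×2 = 16; each union adds +2; each star adds +2
Total: 16 + 6 + 0 = 22 states


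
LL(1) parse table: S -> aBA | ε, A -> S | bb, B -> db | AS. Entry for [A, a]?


For [A, a]: 'a' ∈ FIRST(S)
Entry: A -> S


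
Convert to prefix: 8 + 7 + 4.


left-to-right (same/higher precedence on left): tree is (+ (+ 8 7) 4)
Prefix: + + 8 7 4


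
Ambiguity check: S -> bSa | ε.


balanced b^n…a^n: each string has a unique parse
Unambiguous


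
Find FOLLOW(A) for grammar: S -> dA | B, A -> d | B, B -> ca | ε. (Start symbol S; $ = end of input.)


$ ∈ FOLLOW(S). For each A -> αBβ: add FIRST(β)\{ε} to FOLLOW(B); if β nullable, add FOLLOW(A).
FOLLOW(A) = {$}


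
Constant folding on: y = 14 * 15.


14 * 15 = 210 at compile time
Optimized: y = 210


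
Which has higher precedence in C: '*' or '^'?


'*' is multiplicative (level 10); '^' is bitwise XOR (level 4)
Higher level binds tighter
'*' has higher precedence than '^'


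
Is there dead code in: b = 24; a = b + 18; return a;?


b is read by a's definition; a is returned
No dead code


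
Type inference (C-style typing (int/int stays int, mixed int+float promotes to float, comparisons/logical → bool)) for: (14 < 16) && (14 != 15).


Operand types: bool && bool
Rule: logical operators take bool operands and yield bool
Result type: bool


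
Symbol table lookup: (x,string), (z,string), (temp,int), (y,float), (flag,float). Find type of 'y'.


Lookup 'y' → type float


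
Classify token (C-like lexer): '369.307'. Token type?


Pattern: digits with a decimal point
Type: FLOAT_LITERAL


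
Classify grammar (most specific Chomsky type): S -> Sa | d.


Left-linear: every RHS is a terminal or one nonterminal followed by a terminal
Classification: Type 3 (Regular)


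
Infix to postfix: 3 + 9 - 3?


Left to right (same or higher precedence on left)
Postfix: 3 9 + 3 -


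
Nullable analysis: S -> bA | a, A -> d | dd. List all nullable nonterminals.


A nonterminal is nullable iff some alternative derives ε (directly, or every symbol in it is nullable)
Nullable: {}


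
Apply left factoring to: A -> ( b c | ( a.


Common prefix: '('
Factored: A -> ( A', A' -> b c | a


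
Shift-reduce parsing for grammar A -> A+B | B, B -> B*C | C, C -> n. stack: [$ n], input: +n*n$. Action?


'n' on top is the handle for C -> n
Action: reduce (C -> n)


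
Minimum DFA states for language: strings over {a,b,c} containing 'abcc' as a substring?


KMP-style automaton: 4 progress states + 1 absorbing accept = 5
Minimal DFA: 5 states


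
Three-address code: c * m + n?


Break into single-operator statements:
t1 = c * m
t2 = t1 + n


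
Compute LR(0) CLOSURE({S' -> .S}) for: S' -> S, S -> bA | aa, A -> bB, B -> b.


Start: S' -> .S
For each item with dot before a nonterminal B, add B -> .γ for every B-production
Closure: [S' -> .S, S -> .bA, S -> .aa]


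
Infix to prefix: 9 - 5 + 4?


left-to-right (same/higher precedence on left): tree is (+ (- 9 5) 4)
Prefix: + - 9 5 4


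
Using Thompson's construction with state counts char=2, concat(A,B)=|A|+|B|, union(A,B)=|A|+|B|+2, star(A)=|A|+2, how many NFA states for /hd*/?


Syntax tree has 2 char leaf(s), 0 union(s), 1 star(s)
chars contribute 2×2 = 4; each union adds +2; each star adds +2
Total: 4 + 0 + 2 = 6 states


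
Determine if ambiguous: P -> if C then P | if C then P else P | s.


dangling else: 'if C then if C then s else s' parses two ways
Ambiguous


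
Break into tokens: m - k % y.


Scan left to right, longest-match per lexeme
Tokens: ID(m), OP(-), ID(k), OP(%), ID(y)


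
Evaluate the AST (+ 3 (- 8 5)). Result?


Evaluate inner: (- 8 5) = 3
Evaluate root: (+ 3 3) = 6
Result: 6


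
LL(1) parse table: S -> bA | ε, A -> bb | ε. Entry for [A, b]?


For [A, b]: 'b' ∈ FIRST(bb)
Entry: A -> bb


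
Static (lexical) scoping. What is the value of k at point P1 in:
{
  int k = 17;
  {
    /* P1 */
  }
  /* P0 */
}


P1's block does not declare k; resolves to the enclosing declaration at depth 0
k = 17


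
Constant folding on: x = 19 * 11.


19 * 11 = 209 at compile time
Optimized: x = 209


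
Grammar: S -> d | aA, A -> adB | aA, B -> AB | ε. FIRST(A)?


Per alternative of A: FIRST(adB) = {a}; FIRST(aA) = {a}
FIRST(A) = {a}


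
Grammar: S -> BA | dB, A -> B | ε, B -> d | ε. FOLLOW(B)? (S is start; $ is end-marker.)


$ ∈ FOLLOW(S). For each A -> αBβ: add FIRST(β)\{ε} to FOLLOW(B); if β nullable, add FOLLOW(A).
FOLLOW(B) = {$, d}


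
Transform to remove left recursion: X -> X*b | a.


Left-recursive alternatives: X*b; non-recursive: a
Introduce X': X -> aX', X' -> *bX' | ε


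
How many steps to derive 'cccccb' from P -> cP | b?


Derivation: P => cP => ccP => cccP => ccccP => cccccP => cccccb
Steps: 6


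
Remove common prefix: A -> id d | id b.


Common prefix: 'id'
Factored: A -> id A', A' -> d | b


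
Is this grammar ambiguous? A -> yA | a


right-linear, alternatives start with distinct terminals 'y' vs 'a': unique leftmost derivation
Unambiguous


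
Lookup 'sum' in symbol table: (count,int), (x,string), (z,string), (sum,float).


Lookup 'sum' → type float


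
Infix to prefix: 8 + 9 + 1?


left-to-right (same/higher precedence on left): tree is (+ (+ 8 9) 1)
Prefix: + + 8 9 1


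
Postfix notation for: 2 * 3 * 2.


Left to right (same or higher precedence on left)
Postfix: 2 3 * 2 *


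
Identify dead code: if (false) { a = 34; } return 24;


condition is constant false, so the whole block is unreachable
Dead: 'if (false) { a = 34; }'


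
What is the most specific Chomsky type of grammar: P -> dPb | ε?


Single nonterminal LHS, but d^n b^n is not regular
Classification: Type 2 (Context-Free)


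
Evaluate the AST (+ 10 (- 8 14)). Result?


Evaluate inner: (- 8 14) = -6
Evaluate root: (+ 10 -6) = 4
Result: 4


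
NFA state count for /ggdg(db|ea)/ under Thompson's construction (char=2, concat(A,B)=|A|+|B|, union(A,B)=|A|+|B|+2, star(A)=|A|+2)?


Syntax tree has 8 char leaf(s), 1 union(s), 0 star(s)
chars contribute 8×2 = 16; each union adds +2; each star adds +2
Total: 16 + 2 + 0 = 18 states


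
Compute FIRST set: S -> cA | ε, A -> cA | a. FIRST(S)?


Per alternative of S: FIRST(cA) = {c}; FIRST(ε) = {ε}
FIRST(S) = {c, ε}


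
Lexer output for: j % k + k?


Scan left to right, longest-match per lexeme
Tokens: ID(j), OP(%), ID(k), OP(+), ID(k)


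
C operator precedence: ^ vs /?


'/' is multiplicative (level 10); '^' is bitwise XOR (level 4)
Higher level binds tighter
'/' has higher precedence than '^'


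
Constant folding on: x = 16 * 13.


16 * 13 = 208 at compile time
Optimized: x = 208


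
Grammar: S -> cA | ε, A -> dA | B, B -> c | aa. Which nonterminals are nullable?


A nonterminal is nullable iff some alternative derives ε (directly, or every symbol in it is nullable)
Nullable: {S}


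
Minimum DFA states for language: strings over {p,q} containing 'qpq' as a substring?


KMP-style automaton: 3 progress states + 1 absorbing accept = 4
Minimal DFA: 4 states


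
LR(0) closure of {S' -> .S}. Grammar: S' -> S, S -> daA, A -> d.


Start: S' -> .S
For each item with dot before a nonterminal B, add B -> .γ for every B-production
Closure: [S' -> .S, S -> .daA]


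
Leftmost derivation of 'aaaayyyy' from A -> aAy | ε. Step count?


Derivation: A => aAy => aaAyy => aaaAyyy => aaaaAyyyy => aaaayyyy
Steps: 5


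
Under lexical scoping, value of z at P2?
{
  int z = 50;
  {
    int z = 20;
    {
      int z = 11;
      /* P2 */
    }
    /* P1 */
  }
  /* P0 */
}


z declared in the same block as P2
z = 11


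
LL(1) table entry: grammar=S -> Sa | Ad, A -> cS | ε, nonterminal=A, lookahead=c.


For [A, c]: 'c' ∈ FIRST(cS)
Entry: A -> cS


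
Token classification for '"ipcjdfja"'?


Pattern: double-quoted sequence
Type: STRING_LITERAL


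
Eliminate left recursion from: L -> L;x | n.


Left-recursive alternatives: L;x; non-recursive: n
Introduce L': L -> nL', L' -> ;xL' | ε


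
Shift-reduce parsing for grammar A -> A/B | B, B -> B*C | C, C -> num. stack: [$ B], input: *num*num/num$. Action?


shift '*' to continue B -> B*C
Action: shift


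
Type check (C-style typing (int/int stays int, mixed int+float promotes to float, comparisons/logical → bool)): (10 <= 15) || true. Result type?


Operand types: bool || bool
Rule: logical operators take bool operands and yield bool
Result type: bool


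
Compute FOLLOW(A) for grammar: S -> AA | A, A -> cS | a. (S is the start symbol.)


$ ∈ FOLLOW(S). For each A -> αBβ: add FIRST(β)\{ε} to FOLLOW(B); if β nullable, add FOLLOW(A).
FOLLOW(A) = {$, a, c}


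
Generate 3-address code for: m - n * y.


Break into single-operator statements:
t1 = n * y
t2 = m - t1


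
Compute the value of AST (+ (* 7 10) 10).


Evaluate inner: (* 7 10) = 70
Evaluate root: (+ 70 10) = 80
Result: 80


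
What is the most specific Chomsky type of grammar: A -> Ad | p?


Left-linear: every RHS is a terminal or one nonterminal followed by a terminal
Classification: Type 3 (Regular)


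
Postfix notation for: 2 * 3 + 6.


Left to right (same or higher precedence on left)
Postfix: 2 3 * 6 +


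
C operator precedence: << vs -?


'-' is additive (level 9); '<<' is shift (level 8)
Higher level binds tighter
'-' has higher precedence than '<<'


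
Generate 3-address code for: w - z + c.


Break into single-operator statements:
t1 = w - z
t2 = t1 + c


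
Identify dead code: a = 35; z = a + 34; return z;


a is read by z's definition; z is returned
No dead code


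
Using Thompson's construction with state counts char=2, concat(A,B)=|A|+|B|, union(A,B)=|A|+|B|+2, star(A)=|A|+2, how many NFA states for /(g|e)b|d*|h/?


Syntax tree has 5 char leaf(s), 3 union(s), 1 star(s)
chars contribute 5×2 = 10; each union adds +2; each star adds +2
Total: 10 + 6 + 2 = 18 states


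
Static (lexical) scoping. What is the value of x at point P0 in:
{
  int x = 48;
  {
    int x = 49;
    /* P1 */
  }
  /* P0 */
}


x declared in the same block as P0
x = 48
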